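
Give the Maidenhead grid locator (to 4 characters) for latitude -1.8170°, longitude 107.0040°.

OI38

Add 180° to longitude and 90° to latitude: 287.00, 88.18.
Field: 287.00/20 → 14 → O, 88.18/10 → 8 → I; chars OI.
Square: 7.00/2 → 3, 8.18/1 → 8; chars 38.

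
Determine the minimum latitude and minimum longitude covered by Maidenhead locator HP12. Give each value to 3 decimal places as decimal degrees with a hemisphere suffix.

62.000° N, 38.000° W

Field H=7, P=15: +7·20° lon, +15·10° lat → SW at lon -40°, lat 60°.
Square 1, 2: +1·2° lon, +2·1° lat → SW at lon -38°, lat 62°.
latitude 62.000° N, longitude 38.000° W.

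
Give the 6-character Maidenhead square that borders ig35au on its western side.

Longitude subsquare a = 0; −1 → -1, wraps to 23 = x, carry into square.
Longitude square 3; −1 → 2.
The latitude characters are unchanged.

IG25xu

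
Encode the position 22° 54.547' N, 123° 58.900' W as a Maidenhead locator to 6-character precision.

CL82av

Add 180° to longitude and 90° to latitude: 56.0183, 112.9091.
Field: 56.0183/20 → 2 → C, 112.9091/10 → 11 → L; chars CL.
Square: 16.0183/2 → 8, 2.9091/1 → 2; chars 82.
Subsquare: 0.0183/0.0833333 → 0 → a, 0.9091/0.0416667 → 21 → v; chars av.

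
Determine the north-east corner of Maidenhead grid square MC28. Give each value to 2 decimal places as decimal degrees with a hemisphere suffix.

61.00° S, 66.00° E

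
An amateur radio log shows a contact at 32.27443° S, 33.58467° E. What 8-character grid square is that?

Shift to the Maidenhead origin (180°W, 90°S): lon 213.58467, lat 57.72557.
Field (20°×10°, letters A–R): 213.58467/20 → 10 → K, 57.72557/10 → 5 → F; chars KF.
Square (2°×1°, digits 0–9): 13.58467/2 → 6, 7.72557/1 → 7; chars 67.
Subsquare (5′×2.5′, letters a–x): 1.58467/0.0833333 → 19 → t, 0.72557/0.0416667 → 17 → r; chars tr.
Extended square (30″×15″, digits 0–9): 0.00134/0.00833333 → 0, 0.01724/0.00416667 → 4; chars 04.

KF67tr04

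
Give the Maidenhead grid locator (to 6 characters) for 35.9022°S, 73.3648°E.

MF64qc

Offset from 180°W / 90°S: lon 253.3648°, lat 54.0978°.
Field: lon ⌊253.3648/20⌋ = 12 → M; lat ⌊54.0978/10⌋ = 5 → F.
Square: lon ⌊13.3648/2⌋ = 6; lat ⌊4.0978/1⌋ = 4.
Subsquare: lon ⌊1.3648/0.0833333⌋ = 16 → q; lat ⌊0.0978/0.0416667⌋ = 2 → c.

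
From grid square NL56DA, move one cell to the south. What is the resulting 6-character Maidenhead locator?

Latitude subsquare a = 0; −1 → -1, wraps to 23 = x, carry into square.
Latitude square 6; −1 → 5.
The longitude characters are unchanged.

NL55dx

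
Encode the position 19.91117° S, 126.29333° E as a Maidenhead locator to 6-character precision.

Shift to the Maidenhead origin (180°W, 90°S): lon 306.2933, lat 70.0888.
Field: lon ⌊306.2933/20⌋ = 15 → P; lat ⌊70.0888/10⌋ = 7 → H.
Square: lon ⌊6.2933/2⌋ = 3; lat ⌊0.0888/1⌋ = 0.
Subsquare: lon ⌊0.2933/0.0833333⌋ = 3 → d; lat ⌊0.0888/0.0416667⌋ = 2 → c.

PH30dc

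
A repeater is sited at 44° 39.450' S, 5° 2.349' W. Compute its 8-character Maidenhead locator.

IE75li52

Add 180° to longitude and 90° to latitude: 174.96085, 45.34250.
Field: lon ⌊174.96085/20⌋ = 8 → I; lat ⌊45.34250/10⌋ = 4 → E.
Square: lon ⌊14.96085/2⌋ = 7; lat ⌊5.34250/1⌋ = 5.
Subsquare: lon ⌊0.96085/0.0833333⌋ = 11 → l; lat ⌊0.34250/0.0416667⌋ = 8 → i.
Extended square: lon ⌊0.04418/0.00833333⌋ = 5; lat ⌊0.00917/0.00416667⌋ = 2.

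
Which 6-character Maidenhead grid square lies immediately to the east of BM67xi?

Longitude subsquare x = 23; +1 → 24, wraps to 0 = a, carry into square.
Longitude square 6; +1 → 7.
The latitude characters are unchanged.

BM77ai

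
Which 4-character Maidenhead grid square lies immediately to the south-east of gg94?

HG03

Longitude square 9; +1 → 10, wraps to 0, carry into field.
Longitude field G = 6; +1 → 7 = H.
Latitude square 4; −1 → 3.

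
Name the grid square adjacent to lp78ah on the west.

LP68xh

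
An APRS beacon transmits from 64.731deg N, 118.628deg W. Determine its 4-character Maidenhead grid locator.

Offset from 180°W / 90°S: lon 61.37°, lat 154.73°.
Field (20°×10°, letters A–R): lon ⌊61.37/20⌋ = 3 → D; lat ⌊154.73/10⌋ = 15 → P.
Square (2°×1°, digits 0–9): lon ⌊1.37/2⌋ = 0; lat ⌊4.73/1⌋ = 4.

DP04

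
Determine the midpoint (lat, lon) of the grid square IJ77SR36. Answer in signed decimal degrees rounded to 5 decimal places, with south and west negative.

7.73542, -4.47083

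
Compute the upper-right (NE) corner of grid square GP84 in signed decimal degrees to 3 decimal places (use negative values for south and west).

65.000, -42.000

Field G=6, P=15: +6·20° lon, +15·10° lat → SW at lon -60°, lat 60°.
Square 8, 4: +8·2° lon, +4·1° lat → SW at lon -44°, lat 64°.
Cell spans 2° lon × 1° lat. NE corner is SW corner plus one full cell.
latitude 65.000, longitude -42.000.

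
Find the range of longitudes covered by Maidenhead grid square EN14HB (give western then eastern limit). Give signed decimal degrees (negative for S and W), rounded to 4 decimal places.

Field E=4, N=13: +4·20° lon, +13·10° lat → SW at lon -100°, lat 40°.
Square 1, 4: +1·2° lon, +4·1° lat → SW at lon -98°, lat 44°.
Subsquare h=7, b=1: +7·0.0833333° lon, +1·0.0416667° lat → SW at lon -97.4167°, lat 44.0417°.
Cell spans 0.0833333° lon × 0.0416667° lat.
west -97.4167, east -97.3333.

-97.4167, -97.3333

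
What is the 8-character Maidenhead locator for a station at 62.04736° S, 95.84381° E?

Shift to the Maidenhead origin (180°W, 90°S): lon 275.84381, lat 27.95264.
Field (20°×10°, letters A–R): 275.84381/20 → 13 → N, 27.95264/10 → 2 → C; chars NC.
Square (2°×1°, digits 0–9): 15.84381/2 → 7, 7.95264/1 → 7; chars 77.
Subsquare (5′×2.5′, letters a–x): 1.84381/0.0833333 → 22 → w, 0.95264/0.0416667 → 22 → w; chars ww.
Extended square (30″×15″, digits 0–9): 0.01048/0.00833333 → 1, 0.03597/0.00416667 → 8; chars 18.

NC77ww18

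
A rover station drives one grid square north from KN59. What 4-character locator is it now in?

KO50

Latitude square 9; +1 → 10, wraps to 0, carry into field.
Latitude field N = 13; +1 → 14 = O.
The longitude characters are unchanged.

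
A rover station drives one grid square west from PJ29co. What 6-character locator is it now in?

PJ29bo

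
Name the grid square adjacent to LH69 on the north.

Latitude square 9; +1 → 10, wraps to 0, carry into field.
Latitude field H = 7; +1 → 8 = I.
The longitude characters are unchanged.

LI60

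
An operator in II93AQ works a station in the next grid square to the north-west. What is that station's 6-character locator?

II83xr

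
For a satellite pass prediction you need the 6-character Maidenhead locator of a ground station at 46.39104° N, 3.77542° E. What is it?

JN16vj

Offset from 180°W / 90°S: lon 183.7754°, lat 136.3910°.
Field: 183.7754/20 → 9 → J, 136.3910/10 → 13 → N; chars JN.
Square: 3.7754/2 → 1, 6.3910/1 → 6; chars 16.
Subsquare: 1.7754/0.0833333 → 21 → v, 0.3910/0.0416667 → 9 → j; chars vj.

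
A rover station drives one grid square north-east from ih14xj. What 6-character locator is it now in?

IH24ak

Longitude subsquare x = 23; +1 → 24, wraps to 0 = a, carry into square.
Longitude square 1; +1 → 2.
Latitude subsquare j = 9; +1 → 10 = k.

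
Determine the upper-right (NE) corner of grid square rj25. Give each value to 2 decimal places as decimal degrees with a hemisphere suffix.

6.00° N, 166.00° E

Field R=17, J=9: +17·20° lon, +9·10° lat → SW at lon 160°, lat 0°.
Square 2, 5: +2·2° lon, +5·1° lat → SW at lon 164°, lat 5°.
Cell spans 2° lon × 1° lat. NE corner is SW corner plus one full cell.
latitude 6.00° N, longitude 166.00° E.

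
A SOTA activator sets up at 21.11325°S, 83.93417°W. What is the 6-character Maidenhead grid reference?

Add 180° to longitude and 90° to latitude: 96.0658, 68.8868.
Field: lon ⌊96.0658/20⌋ = 4 → E; lat ⌊68.8868/10⌋ = 6 → G.
Square: lon ⌊16.0658/2⌋ = 8; lat ⌊8.8868/1⌋ = 8.
Subsquare: lon ⌊0.0658/0.0833333⌋ = 0 → a; lat ⌊0.8868/0.0416667⌋ = 21 → v.

EG88av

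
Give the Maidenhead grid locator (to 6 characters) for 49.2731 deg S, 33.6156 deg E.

KE60tr

Offset from 180°W / 90°S: lon 213.6156°, lat 40.7269°.
Field: 213.6156/20 → 10 → K, 40.7269/10 → 4 → E; chars KE.
Square: 13.6156/2 → 6, 0.7269/1 → 0; chars 60.
Subsquare: 1.6156/0.0833333 → 19 → t, 0.7269/0.0416667 → 17 → r; chars tr.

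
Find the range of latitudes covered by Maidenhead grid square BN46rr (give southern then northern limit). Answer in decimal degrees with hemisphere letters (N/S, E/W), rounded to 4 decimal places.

46.7083° N, 46.7500° N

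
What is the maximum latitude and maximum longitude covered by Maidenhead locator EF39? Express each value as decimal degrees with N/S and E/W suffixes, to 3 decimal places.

Field E=4, F=5: +4·20° lon, +5·10° lat → SW at lon -100°, lat -40°.
Square 3, 9: +3·2° lon, +9·1° lat → SW at lon -94°, lat -31°.
Cell spans 2° lon × 1° lat. NE corner is SW corner plus one full cell.
latitude 30.000° S, longitude 92.000° W.

30.000° S, 92.000° W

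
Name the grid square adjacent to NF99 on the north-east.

OG00

Longitude square 9; +1 → 10, wraps to 0, carry into field.
Longitude field N = 13; +1 → 14 = O.
Latitude square 9; +1 → 10, wraps to 0, carry into field.
Latitude field F = 5; +1 → 6 = G.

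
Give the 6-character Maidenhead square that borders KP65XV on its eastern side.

KP75av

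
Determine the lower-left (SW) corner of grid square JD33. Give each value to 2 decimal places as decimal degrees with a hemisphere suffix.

57.00° S, 6.00° E

Field J=9, D=3: +9·20° lon, +3·10° lat → SW at lon 0°, lat -60°.
Square 3, 3: +3·2° lon, +3·1° lat → SW at lon 6°, lat -57°.
latitude 57.00° S, longitude 6.00° E.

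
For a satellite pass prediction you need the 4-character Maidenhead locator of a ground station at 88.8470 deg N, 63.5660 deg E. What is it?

Offset from 180°W / 90°S: lon 243.57°, lat 178.85°.
Field (20°×10°, letters A–R): 243.57/20 → 12 → M, 178.85/10 → 17 → R; chars MR.
Square (2°×1°, digits 0–9): 3.57/2 → 1, 8.85/1 → 8; chars 18.

MR18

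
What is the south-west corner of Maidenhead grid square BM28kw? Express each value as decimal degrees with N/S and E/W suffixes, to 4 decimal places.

38.9167° N, 155.1667° W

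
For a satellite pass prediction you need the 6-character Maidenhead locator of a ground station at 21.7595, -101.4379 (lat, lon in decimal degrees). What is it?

Shift to the Maidenhead origin (180°W, 90°S): lon 78.5621, lat 111.7595.
Field: lon ⌊78.5621/20⌋ = 3 → D; lat ⌊111.7595/10⌋ = 11 → L.
Square: lon ⌊18.5621/2⌋ = 9; lat ⌊1.7595/1⌋ = 1.
Subsquare: lon ⌊0.5621/0.0833333⌋ = 6 → g; lat ⌊0.7595/0.0416667⌋ = 18 → s.

DL91gs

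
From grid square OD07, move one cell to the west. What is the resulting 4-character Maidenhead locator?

ND97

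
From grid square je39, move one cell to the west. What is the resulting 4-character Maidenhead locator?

Longitude square 3; −1 → 2.
The latitude characters are unchanged.

JE29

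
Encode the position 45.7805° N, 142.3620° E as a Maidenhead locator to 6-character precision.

QN15es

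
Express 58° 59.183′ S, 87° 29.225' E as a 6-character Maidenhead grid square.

ND31ra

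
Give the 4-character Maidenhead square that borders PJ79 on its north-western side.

PK60

Longitude square 7; −1 → 6.
Latitude square 9; +1 → 10, wraps to 0, carry into field.
Latitude field J = 9; +1 → 10 = K.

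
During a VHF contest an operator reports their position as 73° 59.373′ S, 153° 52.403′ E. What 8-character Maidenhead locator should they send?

Shift to the Maidenhead origin (180°W, 90°S): lon 333.87338, lat 16.01045.
Field: 333.87338/20 → 16 → Q, 16.01045/10 → 1 → B; chars QB.
Square: 13.87338/2 → 6, 6.01045/1 → 6; chars 66.
Subsquare: 1.87338/0.0833333 → 22 → w, 0.01045/0.0416667 → 0 → a; chars wa.
Extended square: 0.04005/0.00833333 → 4, 0.01045/0.00416667 → 2; chars 42.

QB66wa42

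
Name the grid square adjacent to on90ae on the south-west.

ON80xd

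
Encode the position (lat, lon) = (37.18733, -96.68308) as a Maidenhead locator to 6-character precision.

EM17pe

Shift to the Maidenhead origin (180°W, 90°S): lon 83.3169, lat 127.1873.
Field (20°×10°, letters A–R): 83.3169/20 → 4 → E, 127.1873/10 → 12 → M; chars EM.
Square (2°×1°, digits 0–9): 3.3169/2 → 1, 7.1873/1 → 7; chars 17.
Subsquare (5′×2.5′, letters a–x): 1.3169/0.0833333 → 15 → p, 0.1873/0.0416667 → 4 → e; chars pe.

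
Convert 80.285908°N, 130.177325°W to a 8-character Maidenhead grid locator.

Offset from 180°W / 90°S: lon 49.82268°, lat 170.28591°.
Field: lon ⌊49.82268/20⌋ = 2 → C; lat ⌊170.28591/10⌋ = 17 → R.
Square: lon ⌊9.82268/2⌋ = 4; lat ⌊0.28591/1⌋ = 0.
Subsquare: lon ⌊1.82268/0.0833333⌋ = 21 → v; lat ⌊0.28591/0.0416667⌋ = 6 → g.
Extended square: lon ⌊0.07268/0.00833333⌋ = 8; lat ⌊0.03591/0.00416667⌋ = 8.

CR40vg88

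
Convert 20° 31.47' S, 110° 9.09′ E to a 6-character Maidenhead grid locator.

OG59bl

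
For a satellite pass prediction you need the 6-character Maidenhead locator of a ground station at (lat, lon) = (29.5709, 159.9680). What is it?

Shift to the Maidenhead origin (180°W, 90°S): lon 339.9680, lat 119.5709.
Field (20°×10°, letters A–R): 339.9680/20 → 16 → Q, 119.5709/10 → 11 → L; chars QL.
Square (2°×1°, digits 0–9): 19.9680/2 → 9, 9.5709/1 → 9; chars 99.
Subsquare (5′×2.5′, letters a–x): 1.9680/0.0833333 → 23 → x, 0.5709/0.0416667 → 13 → n; chars xn.

QL99xn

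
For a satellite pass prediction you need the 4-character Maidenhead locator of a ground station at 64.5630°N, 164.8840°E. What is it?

Shift to the Maidenhead origin (180°W, 90°S): lon 344.88, lat 154.56.
Field (20°×10°, letters A–R): 344.88/20 → 17 → R, 154.56/10 → 15 → P; chars RP.
Square (2°×1°, digits 0–9): 4.88/2 → 2, 4.56/1 → 4; chars 24.

RP24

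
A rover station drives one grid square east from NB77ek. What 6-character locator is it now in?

NB77fk

Longitude subsquare e = 4; +1 → 5 = f.
The latitude characters are unchanged.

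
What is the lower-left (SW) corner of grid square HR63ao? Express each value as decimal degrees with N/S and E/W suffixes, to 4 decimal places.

83.5833° N, 28.0000° W

Field H=7, R=17: +7·20° lon, +17·10° lat → SW at lon -40°, lat 80°.
Square 6, 3: +6·2° lon, +3·1° lat → SW at lon -28°, lat 83°.
Subsquare a=0, o=14: +0·0.0833333° lon, +14·0.0416667° lat → SW at lon -28°, lat 83.5833°.
latitude 83.5833° N, longitude 28.0000° W.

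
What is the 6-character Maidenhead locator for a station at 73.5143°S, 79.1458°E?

Shift to the Maidenhead origin (180°W, 90°S): lon 259.1458, lat 16.4857.
Field: lon ⌊259.1458/20⌋ = 12 → M; lat ⌊16.4857/10⌋ = 1 → B.
Square: lon ⌊19.1458/2⌋ = 9; lat ⌊6.4857/1⌋ = 6.
Subsquare: lon ⌊1.1458/0.0833333⌋ = 13 → n; lat ⌊0.4857/0.0416667⌋ = 11 → l.

MB96nl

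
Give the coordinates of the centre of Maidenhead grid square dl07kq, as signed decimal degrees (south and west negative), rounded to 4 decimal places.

Field D=3, L=11: +3·20° lon, +11·10° lat → SW at lon -120°, lat 20°.
Square 0, 7: +0·2° lon, +7·1° lat → SW at lon -120°, lat 27°.
Subsquare k=10, q=16: +10·0.0833333° lon, +16·0.0416667° lat → SW at lon -119.167°, lat 27.6667°.
Cell spans 0.0833333° lon × 0.0416667° lat. Centre is SW corner plus half of each.
latitude 27.6875, longitude -119.1250.

27.6875, -119.1250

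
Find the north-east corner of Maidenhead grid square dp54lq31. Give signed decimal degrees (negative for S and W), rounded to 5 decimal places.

64.67500, -109.05000

Field D=3, P=15: +3·20° lon, +15·10° lat → SW at lon -120°, lat 60°.
Square 5, 4: +5·2° lon, +4·1° lat → SW at lon -110°, lat 64°.
Subsquare l=11, q=16: +11·0.0833333° lon, +16·0.0416667° lat → SW at lon -109.083°, lat 64.6667°.
Extended square 3, 1: +3·0.00833333° lon, +1·0.00416667° lat → SW at lon -109.058°, lat 64.6708°.
Cell spans 0.00833333° lon × 0.00416667° lat. NE corner is SW corner plus one full cell.
latitude 64.67500, longitude -109.05000.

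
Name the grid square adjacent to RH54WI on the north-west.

RH54vj

Longitude subsquare w = 22; −1 → 21 = v.
Latitude subsquare i = 8; +1 → 9 = j.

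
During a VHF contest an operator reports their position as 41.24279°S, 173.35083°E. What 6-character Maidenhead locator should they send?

RE68qs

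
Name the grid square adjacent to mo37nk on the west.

Longitude subsquare n = 13; −1 → 12 = m.
The latitude characters are unchanged.

MO37mk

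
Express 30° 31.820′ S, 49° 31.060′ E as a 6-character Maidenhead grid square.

Shift to the Maidenhead origin (180°W, 90°S): lon 229.5177, lat 59.4697.
Field: lon ⌊229.5177/20⌋ = 11 → L; lat ⌊59.4697/10⌋ = 5 → F.
Square: lon ⌊9.5177/2⌋ = 4; lat ⌊9.4697/1⌋ = 9.
Subsquare: lon ⌊1.5177/0.0833333⌋ = 18 → s; lat ⌊0.4697/0.0416667⌋ = 11 → l.

LF49sl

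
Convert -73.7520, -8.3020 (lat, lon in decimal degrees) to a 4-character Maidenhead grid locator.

IB56

Add 180° to longitude and 90° to latitude: 171.70, 16.25.
Field: lon ⌊171.70/20⌋ = 8 → I; lat ⌊16.25/10⌋ = 1 → B.
Square: lon ⌊11.70/2⌋ = 5; lat ⌊6.25/1⌋ = 6.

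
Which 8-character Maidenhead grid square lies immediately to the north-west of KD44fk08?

Longitude extended square 0; −1 → -1, wraps to 9, carry into subsquare.
Longitude subsquare f = 5; −1 → 4 = e.
Latitude extended square 8; +1 → 9.

KD44ek99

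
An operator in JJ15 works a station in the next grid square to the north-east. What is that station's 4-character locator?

Longitude square 1; +1 → 2.
Latitude square 5; +1 → 6.

JJ26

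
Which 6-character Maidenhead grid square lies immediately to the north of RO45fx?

RO46fa

Latitude subsquare x = 23; +1 → 24, wraps to 0 = a, carry into square.
Latitude square 5; +1 → 6.
The longitude characters are unchanged.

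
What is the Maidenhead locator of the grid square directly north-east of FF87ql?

Longitude subsquare q = 16; +1 → 17 = r.
Latitude subsquare l = 11; +1 → 12 = m.

FF87rm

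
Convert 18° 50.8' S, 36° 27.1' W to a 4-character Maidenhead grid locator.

Offset from 180°W / 90°S: lon 143.55°, lat 71.15°.
Field: 143.55/20 → 7 → H, 71.15/10 → 7 → H; chars HH.
Square: 3.55/2 → 1, 1.15/1 → 1; chars 11.

HH11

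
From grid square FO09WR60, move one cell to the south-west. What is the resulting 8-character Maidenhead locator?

FO09wq59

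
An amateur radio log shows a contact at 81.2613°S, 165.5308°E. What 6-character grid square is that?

Shift to the Maidenhead origin (180°W, 90°S): lon 345.5308, lat 8.7387.
Field (20°×10°, letters A–R): lon ⌊345.5308/20⌋ = 17 → R; lat ⌊8.7387/10⌋ = 0 → A.
Square (2°×1°, digits 0–9): lon ⌊5.5308/2⌋ = 2; lat ⌊8.7387/1⌋ = 8.
Subsquare (5′×2.5′, letters a–x): lon ⌊1.5308/0.0833333⌋ = 18 → s; lat ⌊0.7387/0.0416667⌋ = 17 → r.

RA28sr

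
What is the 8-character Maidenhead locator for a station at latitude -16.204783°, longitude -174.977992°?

AH23mt20

Shift to the Maidenhead origin (180°W, 90°S): lon 5.02201, lat 73.79522.
Field: lon ⌊5.02201/20⌋ = 0 → A; lat ⌊73.79522/10⌋ = 7 → H.
Square: lon ⌊5.02201/2⌋ = 2; lat ⌊3.79522/1⌋ = 3.
Subsquare: lon ⌊1.02201/0.0833333⌋ = 12 → m; lat ⌊0.79522/0.0416667⌋ = 19 → t.
Extended square: lon ⌊0.02201/0.00833333⌋ = 2; lat ⌊0.00355/0.00416667⌋ = 0.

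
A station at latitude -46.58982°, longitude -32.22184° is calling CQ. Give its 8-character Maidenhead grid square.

HE33vj38

Shift to the Maidenhead origin (180°W, 90°S): lon 147.77816, lat 43.41018.
Field: 147.77816/20 → 7 → H, 43.41018/10 → 4 → E; chars HE.
Square: 7.77816/2 → 3, 3.41018/1 → 3; chars 33.
Subsquare: 1.77816/0.0833333 → 21 → v, 0.41018/0.0416667 → 9 → j; chars vj.
Extended square: 0.02816/0.00833333 → 3, 0.03518/0.00416667 → 8; chars 38.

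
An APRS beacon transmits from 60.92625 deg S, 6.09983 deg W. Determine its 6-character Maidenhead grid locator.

IC69wb

Add 180° to longitude and 90° to latitude: 173.9002, 29.0737.
Field (20°×10°, letters A–R): lon ⌊173.9002/20⌋ = 8 → I; lat ⌊29.0737/10⌋ = 2 → C.
Square (2°×1°, digits 0–9): lon ⌊13.9002/2⌋ = 6; lat ⌊9.0737/1⌋ = 9.
Subsquare (5′×2.5′, letters a–x): lon ⌊1.9002/0.0833333⌋ = 22 → w; lat ⌊0.0737/0.0416667⌋ = 1 → b.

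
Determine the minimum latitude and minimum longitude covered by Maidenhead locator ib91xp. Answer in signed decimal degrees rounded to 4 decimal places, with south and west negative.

-78.3750, -0.0833

Field I=8, B=1: +8·20° lon, +1·10° lat → SW at lon -20°, lat -80°.
Square 9, 1: +9·2° lon, +1·1° lat → SW at lon -2°, lat -79°.
Subsquare x=23, p=15: +23·0.0833333° lon, +15·0.0416667° lat → SW at lon -0.0833333°, lat -78.375°.
latitude -78.3750, longitude -0.0833.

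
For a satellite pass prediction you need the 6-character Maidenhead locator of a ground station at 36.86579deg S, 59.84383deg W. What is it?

Shift to the Maidenhead origin (180°W, 90°S): lon 120.1562, lat 53.1342.
Field: 120.1562/20 → 6 → G, 53.1342/10 → 5 → F; chars GF.
Square: 0.1562/2 → 0, 3.1342/1 → 3; chars 03.
Subsquare: 0.1562/0.0833333 → 1 → b, 0.1342/0.0416667 → 3 → d; chars bd.

GF03bd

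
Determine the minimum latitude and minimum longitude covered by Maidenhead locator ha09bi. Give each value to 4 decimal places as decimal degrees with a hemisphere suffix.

80.6667° S, 39.9167° W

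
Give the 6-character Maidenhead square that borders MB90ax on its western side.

MB80xx

Longitude subsquare a = 0; −1 → -1, wraps to 23 = x, carry into square.
Longitude square 9; −1 → 8.
The latitude characters are unchanged.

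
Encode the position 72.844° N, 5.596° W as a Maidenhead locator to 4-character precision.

IQ72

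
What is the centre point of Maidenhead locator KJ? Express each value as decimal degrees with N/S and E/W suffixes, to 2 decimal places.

5.00° N, 30.00° E

Field K=10, J=9: +10·20° lon, +9·10° lat → SW at lon 20°, lat 0°.
Cell spans 20° lon × 10° lat. Centre is SW corner plus half of each.
latitude 5.00° N, longitude 30.00° E.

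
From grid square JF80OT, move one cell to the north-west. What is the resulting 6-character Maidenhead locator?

Longitude subsquare o = 14; −1 → 13 = n.
Latitude subsquare t = 19; +1 → 20 = u.

JF80nu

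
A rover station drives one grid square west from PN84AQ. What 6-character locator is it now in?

PN74xq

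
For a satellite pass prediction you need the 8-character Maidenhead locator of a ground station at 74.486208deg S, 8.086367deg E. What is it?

JB45bm03

Offset from 180°W / 90°S: lon 188.08637°, lat 15.51379°.
Field: 188.08637/20 → 9 → J, 15.51379/10 → 1 → B; chars JB.
Square: 8.08637/2 → 4, 5.51379/1 → 5; chars 45.
Subsquare: 0.08637/0.0833333 → 1 → b, 0.51379/0.0416667 → 12 → m; chars bm.
Extended square: 0.00303/0.00833333 → 0, 0.01379/0.00416667 → 3; chars 03.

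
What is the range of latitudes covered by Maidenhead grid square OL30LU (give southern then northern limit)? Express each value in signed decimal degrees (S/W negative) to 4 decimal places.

20.8333, 20.8750

Field O=14, L=11: +14·20° lon, +11·10° lat → SW at lon 100°, lat 20°.
Square 3, 0: +3·2° lon, +0·1° lat → SW at lon 106°, lat 20°.
Subsquare l=11, u=20: +11·0.0833333° lon, +20·0.0416667° lat → SW at lon 106.917°, lat 20.8333°.
Cell spans 0.0833333° lon × 0.0416667° lat.
south 20.8333, north 20.8750.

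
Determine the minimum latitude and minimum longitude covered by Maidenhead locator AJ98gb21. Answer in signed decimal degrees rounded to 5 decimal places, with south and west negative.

8.04583, -161.48333

Field A=0, J=9: +0·20° lon, +9·10° lat → SW at lon -180°, lat 0°.
Square 9, 8: +9·2° lon, +8·1° lat → SW at lon -162°, lat 8°.
Subsquare g=6, b=1: +6·0.0833333° lon, +1·0.0416667° lat → SW at lon -161.5°, lat 8.04167°.
Extended square 2, 1: +2·0.00833333° lon, +1·0.00416667° lat → SW at lon -161.483°, lat 8.04583°.
latitude 8.04583, longitude -161.48333.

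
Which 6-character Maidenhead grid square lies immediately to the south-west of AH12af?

Longitude subsquare a = 0; −1 → -1, wraps to 23 = x, carry into square.
Longitude square 1; −1 → 0.
Latitude subsquare f = 5; −1 → 4 = e.

AH02xe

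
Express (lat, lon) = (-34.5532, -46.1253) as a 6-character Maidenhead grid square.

Offset from 180°W / 90°S: lon 133.8747°, lat 55.4468°.
Field: lon ⌊133.8747/20⌋ = 6 → G; lat ⌊55.4468/10⌋ = 5 → F.
Square: lon ⌊13.8747/2⌋ = 6; lat ⌊5.4468/1⌋ = 5.
Subsquare: lon ⌊1.8747/0.0833333⌋ = 22 → w; lat ⌊0.4468/0.0416667⌋ = 10 → k.

GF65wk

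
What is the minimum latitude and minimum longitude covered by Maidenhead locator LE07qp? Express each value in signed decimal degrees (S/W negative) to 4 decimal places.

-42.3750, 41.3333

Field L=11, E=4: +11·20° lon, +4·10° lat → SW at lon 40°, lat -50°.
Square 0, 7: +0·2° lon, +7·1° lat → SW at lon 40°, lat -43°.
Subsquare q=16, p=15: +16·0.0833333° lon, +15·0.0416667° lat → SW at lon 41.3333°, lat -42.375°.
latitude -42.3750, longitude 41.3333.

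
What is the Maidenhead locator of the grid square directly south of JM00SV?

Latitude subsquare v = 21; −1 → 20 = u.
The longitude characters are unchanged.

JM00su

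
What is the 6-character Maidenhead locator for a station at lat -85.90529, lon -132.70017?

CA34pc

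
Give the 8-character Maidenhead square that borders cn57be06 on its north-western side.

CN57ae97

Longitude extended square 0; −1 → -1, wraps to 9, carry into subsquare.
Longitude subsquare b = 1; −1 → 0 = a.
Latitude extended square 6; +1 → 7.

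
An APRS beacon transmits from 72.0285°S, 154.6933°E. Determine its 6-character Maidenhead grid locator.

Shift to the Maidenhead origin (180°W, 90°S): lon 334.6933, lat 17.9715.
Field (20°×10°, letters A–R): 334.6933/20 → 16 → Q, 17.9715/10 → 1 → B; chars QB.
Square (2°×1°, digits 0–9): 14.6933/2 → 7, 7.9715/1 → 7; chars 77.
Subsquare (5′×2.5′, letters a–x): 0.6933/0.0833333 → 8 → i, 0.9715/0.0416667 → 23 → x; chars ix.

QB77ix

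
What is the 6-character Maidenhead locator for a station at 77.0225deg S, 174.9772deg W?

AB22mx

Shift to the Maidenhead origin (180°W, 90°S): lon 5.0228, lat 12.9775.
Field (20°×10°, letters A–R): 5.0228/20 → 0 → A, 12.9775/10 → 1 → B; chars AB.
Square (2°×1°, digits 0–9): 5.0228/2 → 2, 2.9775/1 → 2; chars 22.
Subsquare (5′×2.5′, letters a–x): 1.0228/0.0833333 → 12 → m, 0.9775/0.0416667 → 23 → x; chars mx.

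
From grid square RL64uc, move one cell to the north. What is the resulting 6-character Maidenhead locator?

Latitude subsquare c = 2; +1 → 3 = d.
The longitude characters are unchanged.

RL64ud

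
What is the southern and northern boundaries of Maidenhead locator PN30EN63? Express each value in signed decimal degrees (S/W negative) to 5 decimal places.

40.55417, 40.55833

Field P=15, N=13: +15·20° lon, +13·10° lat → SW at lon 120°, lat 40°.
Square 3, 0: +3·2° lon, +0·1° lat → SW at lon 126°, lat 40°.
Subsquare e=4, n=13: +4·0.0833333° lon, +13·0.0416667° lat → SW at lon 126.333°, lat 40.5417°.
Extended square 6, 3: +6·0.00833333° lon, +3·0.00416667° lat → SW at lon 126.383°, lat 40.5542°.
Cell spans 0.00833333° lon × 0.00416667° lat.
south 40.55417, north 40.55833.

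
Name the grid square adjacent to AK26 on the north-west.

AK17

Longitude square 2; −1 → 1.
Latitude square 6; +1 → 7.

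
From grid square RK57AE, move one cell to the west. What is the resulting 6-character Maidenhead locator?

RK47xe

Longitude subsquare a = 0; −1 → -1, wraps to 23 = x, carry into square.
Longitude square 5; −1 → 4.
The latitude characters are unchanged.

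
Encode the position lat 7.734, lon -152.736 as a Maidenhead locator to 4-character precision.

Shift to the Maidenhead origin (180°W, 90°S): lon 27.26, lat 97.73.
Field (20°×10°, letters A–R): 27.26/20 → 1 → B, 97.73/10 → 9 → J; chars BJ.
Square (2°×1°, digits 0–9): 7.26/2 → 3, 7.73/1 → 7; chars 37.

BJ37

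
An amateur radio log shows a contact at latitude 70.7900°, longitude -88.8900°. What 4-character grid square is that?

EQ50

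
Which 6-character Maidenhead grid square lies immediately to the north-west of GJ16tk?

GJ16sl

Longitude subsquare t = 19; −1 → 18 = s.
Latitude subsquare k = 10; +1 → 11 = l.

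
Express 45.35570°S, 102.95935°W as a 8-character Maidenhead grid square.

DE84mp44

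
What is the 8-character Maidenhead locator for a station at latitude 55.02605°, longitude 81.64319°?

NO05ta76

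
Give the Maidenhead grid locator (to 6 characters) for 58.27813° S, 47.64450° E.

LD31tr

Shift to the Maidenhead origin (180°W, 90°S): lon 227.6445, lat 31.7219.
Field: 227.6445/20 → 11 → L, 31.7219/10 → 3 → D; chars LD.
Square: 7.6445/2 → 3, 1.7219/1 → 1; chars 31.
Subsquare: 1.6445/0.0833333 → 19 → t, 0.7219/0.0416667 → 17 → r; chars tr.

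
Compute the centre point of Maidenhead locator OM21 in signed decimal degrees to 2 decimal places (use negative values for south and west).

31.50, 105.00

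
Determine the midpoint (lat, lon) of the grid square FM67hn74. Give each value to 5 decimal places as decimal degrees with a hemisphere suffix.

37.56042° N, 67.35417° W

Field F=5, M=12: +5·20° lon, +12·10° lat → SW at lon -80°, lat 30°.
Square 6, 7: +6·2° lon, +7·1° lat → SW at lon -68°, lat 37°.
Subsquare h=7, n=13: +7·0.0833333° lon, +13·0.0416667° lat → SW at lon -67.4167°, lat 37.5417°.
Extended square 7, 4: +7·0.00833333° lon, +4·0.00416667° lat → SW at lon -67.3583°, lat 37.5583°.
Cell spans 0.00833333° lon × 0.00416667° lat. Centre is SW corner plus half of each.
latitude 37.56042° N, longitude 67.35417° W.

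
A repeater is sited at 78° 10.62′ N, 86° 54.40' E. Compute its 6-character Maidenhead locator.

NQ38ke

Shift to the Maidenhead origin (180°W, 90°S): lon 266.9067, lat 168.1770.
Field (20°×10°, letters A–R): 266.9067/20 → 13 → N, 168.1770/10 → 16 → Q; chars NQ.
Square (2°×1°, digits 0–9): 6.9067/2 → 3, 8.1770/1 → 8; chars 38.
Subsquare (5′×2.5′, letters a–x): 0.9067/0.0833333 → 10 → k, 0.1770/0.0416667 → 4 → e; chars ke.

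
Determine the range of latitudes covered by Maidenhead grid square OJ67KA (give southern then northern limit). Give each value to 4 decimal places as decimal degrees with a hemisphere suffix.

7.0000° N, 7.0417° N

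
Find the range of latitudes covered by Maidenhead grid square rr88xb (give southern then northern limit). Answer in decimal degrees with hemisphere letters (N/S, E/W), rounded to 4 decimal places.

88.0417° N, 88.0833° N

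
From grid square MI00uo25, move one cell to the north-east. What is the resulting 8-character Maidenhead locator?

MI00uo36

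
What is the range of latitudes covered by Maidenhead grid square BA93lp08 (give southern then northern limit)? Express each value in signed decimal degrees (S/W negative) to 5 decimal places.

Field B=1, A=0: +1·20° lon, +0·10° lat → SW at lon -160°, lat -90°.
Square 9, 3: +9·2° lon, +3·1° lat → SW at lon -142°, lat -87°.
Subsquare l=11, p=15: +11·0.0833333° lon, +15·0.0416667° lat → SW at lon -141.083°, lat -86.375°.
Extended square 0, 8: +0·0.00833333° lon, +8·0.00416667° lat → SW at lon -141.083°, lat -86.3417°.
Cell spans 0.00833333° lon × 0.00416667° lat.
south -86.34167, north -86.33750.

-86.34167, -86.33750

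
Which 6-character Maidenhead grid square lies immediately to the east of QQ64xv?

QQ74av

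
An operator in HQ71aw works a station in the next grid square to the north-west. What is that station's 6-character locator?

Longitude subsquare a = 0; −1 → -1, wraps to 23 = x, carry into square.
Longitude square 7; −1 → 6.
Latitude subsquare w = 22; +1 → 23 = x.

HQ61xx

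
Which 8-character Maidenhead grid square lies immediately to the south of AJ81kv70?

AJ81ku79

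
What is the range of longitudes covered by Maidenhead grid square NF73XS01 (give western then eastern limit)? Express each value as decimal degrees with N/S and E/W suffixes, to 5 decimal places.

Field N=13, F=5: +13·20° lon, +5·10° lat → SW at lon 80°, lat -40°.
Square 7, 3: +7·2° lon, +3·1° lat → SW at lon 94°, lat -37°.
Subsquare x=23, s=18: +23·0.0833333° lon, +18·0.0416667° lat → SW at lon 95.9167°, lat -36.25°.
Extended square 0, 1: +0·0.00833333° lon, +1·0.00416667° lat → SW at lon 95.9167°, lat -36.2458°.
Cell spans 0.00833333° lon × 0.00416667° lat.
west 95.91667° E, east 95.92500° E.

95.91667° E, 95.92500° E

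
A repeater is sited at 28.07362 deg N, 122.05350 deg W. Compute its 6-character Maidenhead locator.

Offset from 180°W / 90°S: lon 57.9465°, lat 118.0736°.
Field: 57.9465/20 → 2 → C, 118.0736/10 → 11 → L; chars CL.
Square: 17.9465/2 → 8, 8.0736/1 → 8; chars 88.
Subsquare: 1.9465/0.0833333 → 23 → x, 0.0736/0.0416667 → 1 → b; chars xb.

CL88xb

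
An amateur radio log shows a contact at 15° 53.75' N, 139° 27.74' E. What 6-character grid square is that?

Shift to the Maidenhead origin (180°W, 90°S): lon 319.4623, lat 105.8958.
Field: lon ⌊319.4623/20⌋ = 15 → P; lat ⌊105.8958/10⌋ = 10 → K.
Square: lon ⌊19.4623/2⌋ = 9; lat ⌊5.8958/1⌋ = 5.
Subsquare: lon ⌊1.4623/0.0833333⌋ = 17 → r; lat ⌊0.8958/0.0416667⌋ = 21 → v.

PK95rv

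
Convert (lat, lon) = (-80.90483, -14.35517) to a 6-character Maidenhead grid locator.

Add 180° to longitude and 90° to latitude: 165.6448, 9.0952.
Field: lon ⌊165.6448/20⌋ = 8 → I; lat ⌊9.0952/10⌋ = 0 → A.
Square: lon ⌊5.6448/2⌋ = 2; lat ⌊9.0952/1⌋ = 9.
Subsquare: lon ⌊1.6448/0.0833333⌋ = 19 → t; lat ⌊0.0952/0.0416667⌋ = 2 → c.

IA29tc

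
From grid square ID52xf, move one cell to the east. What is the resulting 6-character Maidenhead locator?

ID62af

Longitude subsquare x = 23; +1 → 24, wraps to 0 = a, carry into square.
Longitude square 5; +1 → 6.
The latitude characters are unchanged.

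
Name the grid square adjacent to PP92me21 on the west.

PP92me11

Longitude extended square 2; −1 → 1.
The latitude characters are unchanged.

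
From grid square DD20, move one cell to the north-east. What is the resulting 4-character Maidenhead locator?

DD31

Longitude square 2; +1 → 3.
Latitude square 0; +1 → 1.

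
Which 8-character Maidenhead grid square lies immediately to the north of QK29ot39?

Latitude extended square 9; +1 → 10, wraps to 0, carry into subsquare.
Latitude subsquare t = 19; +1 → 20 = u.
The longitude characters are unchanged.

QK29ou30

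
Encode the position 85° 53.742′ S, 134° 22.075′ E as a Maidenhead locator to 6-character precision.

Offset from 180°W / 90°S: lon 314.3679°, lat 4.1043°.
Field: lon ⌊314.3679/20⌋ = 15 → P; lat ⌊4.1043/10⌋ = 0 → A.
Square: lon ⌊14.3679/2⌋ = 7; lat ⌊4.1043/1⌋ = 4.
Subsquare: lon ⌊0.3679/0.0833333⌋ = 4 → e; lat ⌊0.1043/0.0416667⌋ = 2 → c.

PA74ec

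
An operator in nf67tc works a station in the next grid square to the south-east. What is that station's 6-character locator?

NF67ub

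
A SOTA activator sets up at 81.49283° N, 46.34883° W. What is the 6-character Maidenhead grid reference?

Offset from 180°W / 90°S: lon 133.6512°, lat 171.4928°.
Field (20°×10°, letters A–R): lon ⌊133.6512/20⌋ = 6 → G; lat ⌊171.4928/10⌋ = 17 → R.
Square (2°×1°, digits 0–9): lon ⌊13.6512/2⌋ = 6; lat ⌊1.4928/1⌋ = 1.
Subsquare (5′×2.5′, letters a–x): lon ⌊1.6512/0.0833333⌋ = 19 → t; lat ⌊0.4928/0.0416667⌋ = 11 → l.

GR61tl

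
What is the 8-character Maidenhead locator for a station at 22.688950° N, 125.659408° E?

Add 180° to longitude and 90° to latitude: 305.65941, 112.68895.
Field (20°×10°, letters A–R): lon ⌊305.65941/20⌋ = 15 → P; lat ⌊112.68895/10⌋ = 11 → L.
Square (2°×1°, digits 0–9): lon ⌊5.65941/2⌋ = 2; lat ⌊2.68895/1⌋ = 2.
Subsquare (5′×2.5′, letters a–x): lon ⌊1.65941/0.0833333⌋ = 19 → t; lat ⌊0.68895/0.0416667⌋ = 16 → q.
Extended square (30″×15″, digits 0–9): lon ⌊0.07607/0.00833333⌋ = 9; lat ⌊0.02228/0.00416667⌋ = 5.

PL22tq95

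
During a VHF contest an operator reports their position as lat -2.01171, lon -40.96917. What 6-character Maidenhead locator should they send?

Add 180° to longitude and 90° to latitude: 139.0308, 87.9883.
Field: lon ⌊139.0308/20⌋ = 6 → G; lat ⌊87.9883/10⌋ = 8 → I.
Square: lon ⌊19.0308/2⌋ = 9; lat ⌊7.9883/1⌋ = 7.
Subsquare: lon ⌊1.0308/0.0833333⌋ = 12 → m; lat ⌊0.9883/0.0416667⌋ = 23 → x.

GI97mx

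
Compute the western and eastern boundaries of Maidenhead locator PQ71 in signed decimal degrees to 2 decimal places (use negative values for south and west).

Field P=15, Q=16: +15·20° lon, +16·10° lat → SW at lon 120°, lat 70°.
Square 7, 1: +7·2° lon, +1·1° lat → SW at lon 134°, lat 71°.
Cell spans 2° lon × 1° lat.
west 134.00, east 136.00.

134.00, 136.00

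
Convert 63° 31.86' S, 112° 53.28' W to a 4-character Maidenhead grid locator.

Add 180° to longitude and 90° to latitude: 67.11, 26.47.
Field: lon ⌊67.11/20⌋ = 3 → D; lat ⌊26.47/10⌋ = 2 → C.
Square: lon ⌊7.11/2⌋ = 3; lat ⌊6.47/1⌋ = 6.

DC36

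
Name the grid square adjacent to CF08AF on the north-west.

BF98xg

Longitude subsquare a = 0; −1 → -1, wraps to 23 = x, carry into square.
Longitude square 0; −1 → -1, wraps to 9, carry into field.
Longitude field C = 2; −1 → 1 = B.
Latitude subsquare f = 5; +1 → 6 = g.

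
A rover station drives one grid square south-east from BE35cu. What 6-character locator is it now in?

Longitude subsquare c = 2; +1 → 3 = d.
Latitude subsquare u = 20; −1 → 19 = t.

BE35dt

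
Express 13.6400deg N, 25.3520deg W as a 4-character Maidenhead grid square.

Shift to the Maidenhead origin (180°W, 90°S): lon 154.65, lat 103.64.
Field: 154.65/20 → 7 → H, 103.64/10 → 10 → K; chars HK.
Square: 14.65/2 → 7, 3.64/1 → 3; chars 73.

HK73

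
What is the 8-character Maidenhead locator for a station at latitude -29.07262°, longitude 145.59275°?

QG20tw12

Offset from 180°W / 90°S: lon 325.59275°, lat 60.92738°.
Field: 325.59275/20 → 16 → Q, 60.92738/10 → 6 → G; chars QG.
Square: 5.59275/2 → 2, 0.92738/1 → 0; chars 20.
Subsquare: 1.59275/0.0833333 → 19 → t, 0.92738/0.0416667 → 22 → w; chars tw.
Extended square: 0.00942/0.00833333 → 1, 0.01071/0.00416667 → 2; chars 12.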